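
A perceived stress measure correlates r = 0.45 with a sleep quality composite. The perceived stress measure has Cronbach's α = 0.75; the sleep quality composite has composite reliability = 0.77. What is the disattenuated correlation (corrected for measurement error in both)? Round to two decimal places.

r_true = r_obs / √(r_xx · r_yy) = 0.45 / √(0.75 × 0.77) = 0.45 / √0.5775 = 0.45 / 0.7599 ≈ 0.59.

0.59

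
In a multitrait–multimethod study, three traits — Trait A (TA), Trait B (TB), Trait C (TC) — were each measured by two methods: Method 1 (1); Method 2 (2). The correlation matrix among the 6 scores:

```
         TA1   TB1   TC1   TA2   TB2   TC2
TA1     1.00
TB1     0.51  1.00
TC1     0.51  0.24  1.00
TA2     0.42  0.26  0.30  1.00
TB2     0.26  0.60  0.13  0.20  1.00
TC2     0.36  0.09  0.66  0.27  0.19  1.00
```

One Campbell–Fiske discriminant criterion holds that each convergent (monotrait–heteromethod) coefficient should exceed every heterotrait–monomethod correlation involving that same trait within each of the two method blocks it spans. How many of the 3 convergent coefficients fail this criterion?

Convergent coefficients and their comparison sets:
TA (methods 1·2): 0.42 vs {0.51, 0.20, 0.51, 0.27} → fail.
TB (methods 1·2): 0.60 vs {0.51, 0.20, 0.24, 0.19} → pass.
TC (methods 1·2): 0.66 vs {0.51, 0.27, 0.24, 0.19} → pass.
1 of 3 fail.

1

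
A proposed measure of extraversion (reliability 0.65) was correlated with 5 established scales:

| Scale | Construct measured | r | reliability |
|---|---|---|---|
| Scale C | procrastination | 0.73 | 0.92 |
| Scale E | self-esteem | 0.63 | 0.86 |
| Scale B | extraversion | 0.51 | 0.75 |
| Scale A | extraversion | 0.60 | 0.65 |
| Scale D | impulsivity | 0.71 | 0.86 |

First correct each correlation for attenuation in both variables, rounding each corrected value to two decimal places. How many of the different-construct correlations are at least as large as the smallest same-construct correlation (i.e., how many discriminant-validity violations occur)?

Disattenuated r (r / √(r_scale · r_new)):
  Scale C (disc): 0.73 / √(0.92·0.65) = 0.94
  Scale E (disc): 0.63 / √(0.86·0.65) = 0.84
  Scale B (conv): 0.51 / √(0.75·0.65) = 0.73
  Scale A (conv): 0.60 / √(0.65·0.65) = 0.92
  Scale D (disc): 0.71 / √(0.86·0.65) = 0.95
Smallest convergent = 0.73. Discriminant values: 0.94, 0.84, 0.95; count ≥ 0.73 → 3.

3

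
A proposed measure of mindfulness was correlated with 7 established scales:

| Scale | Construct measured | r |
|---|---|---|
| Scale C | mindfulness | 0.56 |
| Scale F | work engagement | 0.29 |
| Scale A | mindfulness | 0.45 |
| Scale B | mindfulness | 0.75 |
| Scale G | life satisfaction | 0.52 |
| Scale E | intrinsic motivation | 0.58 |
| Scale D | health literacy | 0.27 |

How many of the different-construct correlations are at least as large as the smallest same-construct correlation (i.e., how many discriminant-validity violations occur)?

2

Convergent (same construct = mindfulness): Scale C, Scale A, Scale B.
Smallest convergent = 0.45. Discriminant values: 0.29, 0.52, 0.58, 0.27; count ≥ 0.45 → 2.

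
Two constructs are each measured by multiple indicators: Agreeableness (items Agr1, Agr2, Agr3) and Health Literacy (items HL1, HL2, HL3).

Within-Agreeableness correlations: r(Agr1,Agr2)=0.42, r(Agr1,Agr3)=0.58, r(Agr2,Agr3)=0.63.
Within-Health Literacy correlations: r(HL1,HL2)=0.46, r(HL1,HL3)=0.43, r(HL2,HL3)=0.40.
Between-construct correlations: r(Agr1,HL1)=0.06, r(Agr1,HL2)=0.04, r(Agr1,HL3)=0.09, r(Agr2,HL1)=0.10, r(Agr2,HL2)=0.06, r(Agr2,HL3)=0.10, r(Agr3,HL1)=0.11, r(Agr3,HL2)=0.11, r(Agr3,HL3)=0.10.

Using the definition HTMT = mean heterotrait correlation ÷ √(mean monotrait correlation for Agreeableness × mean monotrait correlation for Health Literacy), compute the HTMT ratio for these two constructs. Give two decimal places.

Mean between = 0.77/9 = 0.0856.
Mean within-Agr = 1.63/3 = 0.5433; mean within-HL = 1.29/3 = 0.4300.
Geometric mean = √(0.5433 × 0.4300) = 0.4833.
HTMT = 0.0856 / 0.4833 = 0.18.

0.18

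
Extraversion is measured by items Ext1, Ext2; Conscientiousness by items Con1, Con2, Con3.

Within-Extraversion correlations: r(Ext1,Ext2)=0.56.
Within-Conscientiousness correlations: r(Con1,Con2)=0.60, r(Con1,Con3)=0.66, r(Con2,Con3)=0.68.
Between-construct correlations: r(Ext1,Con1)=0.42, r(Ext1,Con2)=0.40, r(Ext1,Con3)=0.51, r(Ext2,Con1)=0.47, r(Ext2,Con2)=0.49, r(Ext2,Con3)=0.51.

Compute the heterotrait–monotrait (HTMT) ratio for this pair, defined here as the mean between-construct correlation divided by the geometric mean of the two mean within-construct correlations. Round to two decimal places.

0.78

Between-construct mean = 2.80/6 = 0.4667.
Mean within-Ext = 0.56/1 = 0.5600; mean within-Con = 1.94/3 = 0.6467.
Geometric mean = √(0.5600 × 0.6467) = 0.6018.
HTMT = 0.4667 / 0.6018 = 0.78.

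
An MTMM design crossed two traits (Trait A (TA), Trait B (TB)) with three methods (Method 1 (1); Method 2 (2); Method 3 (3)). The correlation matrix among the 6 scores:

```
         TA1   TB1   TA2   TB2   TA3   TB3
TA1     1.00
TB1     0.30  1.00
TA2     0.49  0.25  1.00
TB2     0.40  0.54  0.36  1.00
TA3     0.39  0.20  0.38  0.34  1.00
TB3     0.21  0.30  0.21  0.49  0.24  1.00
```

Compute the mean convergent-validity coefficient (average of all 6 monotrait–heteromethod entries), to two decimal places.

Convergent values: 0.49, 0.39, 0.38, 0.54, 0.30, 0.49; mean = 2.59/6 = 0.43.

0.43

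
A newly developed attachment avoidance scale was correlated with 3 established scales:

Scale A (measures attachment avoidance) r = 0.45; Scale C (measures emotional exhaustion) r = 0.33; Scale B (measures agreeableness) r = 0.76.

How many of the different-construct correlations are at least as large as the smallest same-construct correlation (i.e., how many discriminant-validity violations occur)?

1

Convergent (same construct = attachment avoidance): Scale A.
Smallest convergent = 0.45. Discriminant values: 0.33, 0.76; count ≥ 0.45 → 1.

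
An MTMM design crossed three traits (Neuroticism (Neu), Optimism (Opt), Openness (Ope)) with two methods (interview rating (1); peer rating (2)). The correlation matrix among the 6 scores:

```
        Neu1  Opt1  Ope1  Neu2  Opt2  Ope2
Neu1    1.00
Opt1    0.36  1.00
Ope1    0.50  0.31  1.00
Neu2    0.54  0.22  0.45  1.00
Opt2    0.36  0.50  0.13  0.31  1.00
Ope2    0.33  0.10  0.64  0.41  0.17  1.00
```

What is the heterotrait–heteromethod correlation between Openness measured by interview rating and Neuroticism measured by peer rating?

Different traits and methods: r(Ope1, Neu2) = 0.45.

0.45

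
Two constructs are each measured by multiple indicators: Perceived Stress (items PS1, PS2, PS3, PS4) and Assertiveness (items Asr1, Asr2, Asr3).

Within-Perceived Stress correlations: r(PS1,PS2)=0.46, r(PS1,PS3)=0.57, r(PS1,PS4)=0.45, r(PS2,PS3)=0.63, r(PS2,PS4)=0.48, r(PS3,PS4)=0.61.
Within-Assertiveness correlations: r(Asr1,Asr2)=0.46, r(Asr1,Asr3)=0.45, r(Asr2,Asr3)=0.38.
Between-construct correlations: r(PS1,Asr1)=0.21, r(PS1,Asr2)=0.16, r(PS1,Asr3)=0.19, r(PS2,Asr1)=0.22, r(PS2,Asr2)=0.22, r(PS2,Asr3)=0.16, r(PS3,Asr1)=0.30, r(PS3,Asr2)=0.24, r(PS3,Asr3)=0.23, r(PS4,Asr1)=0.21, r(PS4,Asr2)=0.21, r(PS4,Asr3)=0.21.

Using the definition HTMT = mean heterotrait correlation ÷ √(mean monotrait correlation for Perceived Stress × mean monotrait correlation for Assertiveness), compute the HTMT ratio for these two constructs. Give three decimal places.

Mean between = 2.56/12 = 0.2133.
Mean within-PS = 3.20/6 = 0.5333; mean within-Asr = 1.29/3 = 0.4300.
Geometric mean = √(0.5333 × 0.4300) = 0.4789.
HTMT = 0.2133 / 0.4789 = 0.445.

0.445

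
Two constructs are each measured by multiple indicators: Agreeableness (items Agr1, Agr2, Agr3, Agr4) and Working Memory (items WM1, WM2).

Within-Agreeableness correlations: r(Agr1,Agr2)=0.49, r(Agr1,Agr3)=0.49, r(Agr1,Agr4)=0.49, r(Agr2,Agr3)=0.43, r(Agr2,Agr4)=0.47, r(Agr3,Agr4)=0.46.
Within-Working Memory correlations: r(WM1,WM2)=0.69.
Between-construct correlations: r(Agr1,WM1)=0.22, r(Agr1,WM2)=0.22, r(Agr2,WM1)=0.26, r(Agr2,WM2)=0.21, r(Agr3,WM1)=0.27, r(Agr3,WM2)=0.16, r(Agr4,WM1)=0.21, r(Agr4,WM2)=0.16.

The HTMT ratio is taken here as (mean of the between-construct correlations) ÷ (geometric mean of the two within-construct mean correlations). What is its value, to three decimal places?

0.375

Mean heterotrait r = 1.71/8 = 0.2138.
Mean within-Agr = 2.83/6 = 0.4717; mean within-WM = 0.69/1 = 0.6900.
Geometric mean = √(0.4717 × 0.6900) = 0.5705.
HTMT = 0.2138 / 0.5705 = 0.375.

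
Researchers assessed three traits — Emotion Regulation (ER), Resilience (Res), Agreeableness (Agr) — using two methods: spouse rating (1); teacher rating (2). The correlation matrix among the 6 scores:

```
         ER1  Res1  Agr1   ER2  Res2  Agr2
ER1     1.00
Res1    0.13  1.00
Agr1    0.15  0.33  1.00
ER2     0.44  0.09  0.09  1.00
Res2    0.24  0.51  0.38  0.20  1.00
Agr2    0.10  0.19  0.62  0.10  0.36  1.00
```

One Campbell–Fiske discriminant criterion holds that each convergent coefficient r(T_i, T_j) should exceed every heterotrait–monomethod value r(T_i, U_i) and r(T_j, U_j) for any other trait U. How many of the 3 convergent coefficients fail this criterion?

0

Each convergent coefficient versus the relevant comparison correlations:
ER (methods 1·2): 0.44 vs {0.13, 0.20, 0.15, 0.10} → pass.
Res (methods 1·2): 0.51 vs {0.13, 0.20, 0.33, 0.36} → pass.
Agr (methods 1·2): 0.62 vs {0.15, 0.10, 0.33, 0.36} → pass.
0 of 3 fail.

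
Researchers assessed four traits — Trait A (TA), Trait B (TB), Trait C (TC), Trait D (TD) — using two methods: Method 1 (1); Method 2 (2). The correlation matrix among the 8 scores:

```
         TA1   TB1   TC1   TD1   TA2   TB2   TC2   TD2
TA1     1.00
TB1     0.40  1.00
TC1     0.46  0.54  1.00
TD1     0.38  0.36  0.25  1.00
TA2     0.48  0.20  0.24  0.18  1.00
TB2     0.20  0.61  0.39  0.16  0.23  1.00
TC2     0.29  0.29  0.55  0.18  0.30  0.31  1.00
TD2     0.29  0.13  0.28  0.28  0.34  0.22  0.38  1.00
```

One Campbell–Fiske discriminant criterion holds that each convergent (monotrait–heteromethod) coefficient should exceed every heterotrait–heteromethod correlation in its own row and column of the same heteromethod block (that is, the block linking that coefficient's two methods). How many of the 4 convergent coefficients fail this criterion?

1

Convergent coefficients and their comparison sets:
TA (methods 1·2): 0.48 vs {0.20, 0.20, 0.29, 0.24, 0.29, 0.18} → pass.
TB (methods 1·2): 0.61 vs {0.20, 0.20, 0.29, 0.39, 0.13, 0.16} → pass.
TC (methods 1·2): 0.55 vs {0.24, 0.29, 0.39, 0.29, 0.28, 0.18} → pass.
TD (methods 1·2): 0.28 vs {0.18, 0.29, 0.16, 0.13, 0.18, 0.28} → fail.
1 of 4 fail.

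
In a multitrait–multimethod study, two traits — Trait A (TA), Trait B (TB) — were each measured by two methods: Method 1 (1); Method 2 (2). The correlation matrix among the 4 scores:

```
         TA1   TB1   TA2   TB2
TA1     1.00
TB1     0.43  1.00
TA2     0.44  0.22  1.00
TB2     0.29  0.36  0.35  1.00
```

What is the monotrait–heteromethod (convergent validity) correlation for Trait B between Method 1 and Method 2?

Same trait (TB), different methods: r(TB1, TB2) = 0.36.

0.36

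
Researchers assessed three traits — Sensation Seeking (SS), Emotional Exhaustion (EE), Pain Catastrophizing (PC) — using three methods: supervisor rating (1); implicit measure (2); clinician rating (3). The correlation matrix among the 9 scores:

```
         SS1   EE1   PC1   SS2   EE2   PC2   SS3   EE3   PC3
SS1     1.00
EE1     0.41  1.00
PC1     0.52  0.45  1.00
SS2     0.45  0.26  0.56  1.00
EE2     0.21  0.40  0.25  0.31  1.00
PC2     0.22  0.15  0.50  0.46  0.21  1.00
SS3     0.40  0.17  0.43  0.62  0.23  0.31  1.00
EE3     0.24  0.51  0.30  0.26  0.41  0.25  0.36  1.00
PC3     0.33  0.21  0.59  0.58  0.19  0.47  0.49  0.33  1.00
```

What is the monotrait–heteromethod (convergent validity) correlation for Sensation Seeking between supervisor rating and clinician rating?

0.40

Same trait (SS), different methods: r(SS1, SS3) = 0.40.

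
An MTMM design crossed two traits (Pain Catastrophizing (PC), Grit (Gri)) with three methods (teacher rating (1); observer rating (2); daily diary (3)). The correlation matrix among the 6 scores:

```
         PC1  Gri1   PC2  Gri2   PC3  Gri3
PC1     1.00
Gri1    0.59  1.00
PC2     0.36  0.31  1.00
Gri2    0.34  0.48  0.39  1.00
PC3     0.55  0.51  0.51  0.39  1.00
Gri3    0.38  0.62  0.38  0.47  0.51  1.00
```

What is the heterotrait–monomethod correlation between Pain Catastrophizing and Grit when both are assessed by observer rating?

Different traits, same method: r(PC2, Gri2) = 0.39.

0.39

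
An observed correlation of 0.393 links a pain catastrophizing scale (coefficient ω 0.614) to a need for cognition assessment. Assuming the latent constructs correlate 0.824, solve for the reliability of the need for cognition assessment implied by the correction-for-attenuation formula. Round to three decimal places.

0.370

r_true = r_obs / √(r_xx · r_yy) ⇒ 0.824 = 0.393 / √(0.614 · r_yy).
√(0.614 · r_yy) = 0.393 / 0.824 = 0.4769; 0.614 · r_yy = 0.2274; r_yy = 0.2274 / 0.614 ≈ 0.370.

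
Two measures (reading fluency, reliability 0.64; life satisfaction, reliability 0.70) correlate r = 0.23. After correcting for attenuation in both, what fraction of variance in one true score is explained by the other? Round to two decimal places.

Disattenuated r = 0.23 / √(0.64 × 0.70) = 0.23 / 0.6693 = 0.3436.
Shared true-score variance = 0.3436² = 0.1181 ≈ 0.12.

0.12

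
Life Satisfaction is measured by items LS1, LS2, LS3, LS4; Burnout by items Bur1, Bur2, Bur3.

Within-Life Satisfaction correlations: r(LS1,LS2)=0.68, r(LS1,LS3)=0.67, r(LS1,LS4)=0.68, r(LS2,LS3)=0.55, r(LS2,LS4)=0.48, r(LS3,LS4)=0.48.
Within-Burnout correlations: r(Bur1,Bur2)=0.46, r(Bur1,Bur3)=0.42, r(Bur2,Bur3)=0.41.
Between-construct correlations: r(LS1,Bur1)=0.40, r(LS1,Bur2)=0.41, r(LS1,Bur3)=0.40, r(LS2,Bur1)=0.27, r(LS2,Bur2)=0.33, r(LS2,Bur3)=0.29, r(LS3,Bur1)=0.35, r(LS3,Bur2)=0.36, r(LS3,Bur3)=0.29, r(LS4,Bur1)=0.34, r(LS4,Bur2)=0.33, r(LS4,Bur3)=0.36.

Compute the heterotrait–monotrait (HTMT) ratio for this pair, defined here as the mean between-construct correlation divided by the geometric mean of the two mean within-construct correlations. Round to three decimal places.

Mean heterotrait r = 4.13/12 = 0.3442.
Mean within-LS = 3.54/6 = 0.5900; mean within-Bur = 1.29/3 = 0.4300.
Geometric mean = √(0.5900 × 0.4300) = 0.5037.
HTMT = 0.3442 / 0.5037 = 0.683.

0.683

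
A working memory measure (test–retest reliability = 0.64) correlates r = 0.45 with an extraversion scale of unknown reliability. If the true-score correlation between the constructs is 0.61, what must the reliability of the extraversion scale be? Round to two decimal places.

r_true = r_obs / √(r_xx · r_yy) ⇒ 0.61 = 0.45 / √(0.64 · r_yy).
√(0.64 · r_yy) = 0.45 / 0.61 = 0.7377; 0.64 · r_yy = 0.5442; r_yy = 0.5442 / 0.64 ≈ 0.85.

0.85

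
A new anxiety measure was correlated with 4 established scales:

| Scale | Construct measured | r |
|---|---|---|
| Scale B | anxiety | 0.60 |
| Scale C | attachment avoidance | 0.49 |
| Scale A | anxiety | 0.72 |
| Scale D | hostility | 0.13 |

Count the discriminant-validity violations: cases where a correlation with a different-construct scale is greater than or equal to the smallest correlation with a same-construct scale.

0

Convergent (same construct = anxiety): Scale B, Scale A.
Smallest convergent = 0.60. Discriminant values: 0.49, 0.13; count ≥ 0.60 → 0.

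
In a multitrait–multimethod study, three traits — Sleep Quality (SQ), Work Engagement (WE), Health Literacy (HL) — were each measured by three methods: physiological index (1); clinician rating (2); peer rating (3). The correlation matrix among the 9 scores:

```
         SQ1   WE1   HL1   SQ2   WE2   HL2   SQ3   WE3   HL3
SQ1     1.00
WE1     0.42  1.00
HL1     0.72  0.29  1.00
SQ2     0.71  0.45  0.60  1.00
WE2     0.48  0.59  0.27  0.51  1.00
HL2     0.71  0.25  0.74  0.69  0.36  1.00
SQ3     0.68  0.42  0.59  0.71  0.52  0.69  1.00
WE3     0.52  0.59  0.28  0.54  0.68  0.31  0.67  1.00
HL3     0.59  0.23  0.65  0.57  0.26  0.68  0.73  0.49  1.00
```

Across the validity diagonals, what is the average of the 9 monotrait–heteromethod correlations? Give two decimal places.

Convergent values: 0.71, 0.68, 0.71, 0.59, 0.59, 0.68, 0.74, 0.65, 0.68; mean = 6.03/9 = 0.67.

0.67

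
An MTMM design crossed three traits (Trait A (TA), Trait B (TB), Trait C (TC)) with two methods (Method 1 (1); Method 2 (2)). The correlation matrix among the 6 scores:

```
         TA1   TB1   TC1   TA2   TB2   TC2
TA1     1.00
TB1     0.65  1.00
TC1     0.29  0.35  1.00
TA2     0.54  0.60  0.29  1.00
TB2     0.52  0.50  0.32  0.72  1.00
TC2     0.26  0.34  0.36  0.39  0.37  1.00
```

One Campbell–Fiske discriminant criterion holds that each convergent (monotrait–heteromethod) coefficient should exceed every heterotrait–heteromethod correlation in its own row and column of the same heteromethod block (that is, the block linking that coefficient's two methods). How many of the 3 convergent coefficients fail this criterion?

Convergent coefficients and their comparison sets:
TA (methods 1·2): 0.54 vs {0.52, 0.60, 0.26, 0.29} → fail.
TB (methods 1·2): 0.50 vs {0.60, 0.52, 0.34, 0.32} → fail.
TC (methods 1·2): 0.36 vs {0.29, 0.26, 0.32, 0.34} → pass.
2 of 3 fail.

2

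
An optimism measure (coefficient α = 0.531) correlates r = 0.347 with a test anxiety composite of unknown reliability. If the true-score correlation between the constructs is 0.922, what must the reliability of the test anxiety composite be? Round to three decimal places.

r_true = r_obs / √(r_xx · r_yy) ⇒ 0.922 = 0.347 / √(0.531 · r_yy).
√(0.531 · r_yy) = 0.347 / 0.922 = 0.3764; 0.531 · r_yy = 0.1417; r_yy = 0.1417 / 0.531 ≈ 0.267.

0.267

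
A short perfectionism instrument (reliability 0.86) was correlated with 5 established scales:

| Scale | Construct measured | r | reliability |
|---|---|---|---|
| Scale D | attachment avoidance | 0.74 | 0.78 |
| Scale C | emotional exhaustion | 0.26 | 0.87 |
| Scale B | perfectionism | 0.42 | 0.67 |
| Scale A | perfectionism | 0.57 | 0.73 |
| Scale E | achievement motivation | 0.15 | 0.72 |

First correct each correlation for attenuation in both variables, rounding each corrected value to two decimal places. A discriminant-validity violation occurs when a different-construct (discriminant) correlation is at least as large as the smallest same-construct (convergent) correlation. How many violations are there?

1

Disattenuated r (r / √(r_scale · r_new)):
  Scale D (disc): 0.74 / √(0.78·0.86) = 0.90
  Scale C (disc): 0.26 / √(0.87·0.86) = 0.30
  Scale B (conv): 0.42 / √(0.67·0.86) = 0.55
  Scale A (conv): 0.57 / √(0.73·0.86) = 0.72
  Scale E (disc): 0.15 / √(0.72·0.86) = 0.19
Smallest convergent = 0.55. Discriminant values: 0.90, 0.30, 0.19; count ≥ 0.55 → 1.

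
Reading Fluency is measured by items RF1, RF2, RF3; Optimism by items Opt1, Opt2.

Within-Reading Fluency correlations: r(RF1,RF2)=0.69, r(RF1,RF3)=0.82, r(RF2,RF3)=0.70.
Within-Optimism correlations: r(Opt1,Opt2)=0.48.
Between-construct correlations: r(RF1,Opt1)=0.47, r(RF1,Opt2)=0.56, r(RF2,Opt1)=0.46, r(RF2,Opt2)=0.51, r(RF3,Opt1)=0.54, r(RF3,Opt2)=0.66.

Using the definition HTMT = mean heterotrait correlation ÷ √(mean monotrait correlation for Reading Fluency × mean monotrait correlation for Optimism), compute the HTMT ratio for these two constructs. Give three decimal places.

Mean heterotrait r = 3.20/6 = 0.5333.
Mean within-RF = 2.21/3 = 0.7367; mean within-Opt = 0.48/1 = 0.4800.
Geometric mean = √(0.7367 × 0.4800) = 0.5947.
HTMT = 0.5333 / 0.5947 = 0.897.

0.897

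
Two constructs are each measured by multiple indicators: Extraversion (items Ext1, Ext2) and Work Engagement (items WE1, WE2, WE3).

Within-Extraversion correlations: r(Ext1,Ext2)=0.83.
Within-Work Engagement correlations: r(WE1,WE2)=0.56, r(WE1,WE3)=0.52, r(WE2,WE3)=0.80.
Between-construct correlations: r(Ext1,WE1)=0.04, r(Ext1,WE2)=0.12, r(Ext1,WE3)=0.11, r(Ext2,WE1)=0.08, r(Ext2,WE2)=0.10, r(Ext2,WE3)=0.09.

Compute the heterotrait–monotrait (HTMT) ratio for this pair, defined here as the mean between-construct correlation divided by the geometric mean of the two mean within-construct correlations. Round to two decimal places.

0.12

Mean between = 0.54/6 = 0.0900.
Mean within-Ext = 0.83/1 = 0.8300; mean within-WE = 1.88/3 = 0.6267.
Geometric mean = √(0.8300 × 0.6267) = 0.7212.
HTMT = 0.0900 / 0.7212 = 0.12.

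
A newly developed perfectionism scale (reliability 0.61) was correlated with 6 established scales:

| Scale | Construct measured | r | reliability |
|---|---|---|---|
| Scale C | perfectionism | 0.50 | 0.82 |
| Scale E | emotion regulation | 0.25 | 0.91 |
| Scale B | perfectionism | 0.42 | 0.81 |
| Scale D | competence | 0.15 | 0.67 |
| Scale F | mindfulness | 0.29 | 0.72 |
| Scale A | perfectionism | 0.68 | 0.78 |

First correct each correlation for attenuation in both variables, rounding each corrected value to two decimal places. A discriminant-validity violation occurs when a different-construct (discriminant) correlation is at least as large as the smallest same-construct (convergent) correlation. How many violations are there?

Disattenuated r (r / √(r_scale · r_new)):
  Scale C (conv): 0.50 / √(0.82·0.61) = 0.71
  Scale E (disc): 0.25 / √(0.91·0.61) = 0.34
  Scale B (conv): 0.42 / √(0.81·0.61) = 0.60
  Scale D (disc): 0.15 / √(0.67·0.61) = 0.23
  Scale F (disc): 0.29 / √(0.72·0.61) = 0.44
  Scale A (conv): 0.68 / √(0.78·0.61) = 0.99
Smallest convergent = 0.60. Discriminant values: 0.34, 0.23, 0.44; count ≥ 0.60 → 0.

0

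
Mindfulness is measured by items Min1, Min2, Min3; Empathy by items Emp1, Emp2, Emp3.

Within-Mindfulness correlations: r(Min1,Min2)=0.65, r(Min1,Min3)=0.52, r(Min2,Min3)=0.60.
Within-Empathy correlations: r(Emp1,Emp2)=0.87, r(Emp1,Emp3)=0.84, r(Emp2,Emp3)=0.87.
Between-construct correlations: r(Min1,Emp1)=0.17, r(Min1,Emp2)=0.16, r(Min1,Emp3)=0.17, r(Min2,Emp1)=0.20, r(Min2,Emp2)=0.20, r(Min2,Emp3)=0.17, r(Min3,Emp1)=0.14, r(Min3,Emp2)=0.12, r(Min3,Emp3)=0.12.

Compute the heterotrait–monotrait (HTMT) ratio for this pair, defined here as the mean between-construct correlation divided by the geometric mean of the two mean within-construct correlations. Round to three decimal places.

Between-construct mean = 1.45/9 = 0.1611.
Mean within-Min = 1.77/3 = 0.5900; mean within-Emp = 2.58/3 = 0.8600.
Geometric mean = √(0.5900 × 0.8600) = 0.7123.
HTMT = 0.1611 / 0.7123 = 0.226.

0.226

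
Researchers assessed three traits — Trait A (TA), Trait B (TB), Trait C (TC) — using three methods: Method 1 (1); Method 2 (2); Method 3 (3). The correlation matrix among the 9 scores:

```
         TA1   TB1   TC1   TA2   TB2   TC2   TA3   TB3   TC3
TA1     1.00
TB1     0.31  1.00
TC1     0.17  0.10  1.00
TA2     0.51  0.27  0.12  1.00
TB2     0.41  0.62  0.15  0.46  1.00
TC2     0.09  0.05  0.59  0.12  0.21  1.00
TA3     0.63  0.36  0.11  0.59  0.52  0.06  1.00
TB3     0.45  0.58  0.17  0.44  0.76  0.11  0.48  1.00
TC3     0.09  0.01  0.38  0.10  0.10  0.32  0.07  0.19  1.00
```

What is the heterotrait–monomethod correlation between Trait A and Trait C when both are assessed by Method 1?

0.17

Different traits, same method: r(TA1, TC1) = 0.17.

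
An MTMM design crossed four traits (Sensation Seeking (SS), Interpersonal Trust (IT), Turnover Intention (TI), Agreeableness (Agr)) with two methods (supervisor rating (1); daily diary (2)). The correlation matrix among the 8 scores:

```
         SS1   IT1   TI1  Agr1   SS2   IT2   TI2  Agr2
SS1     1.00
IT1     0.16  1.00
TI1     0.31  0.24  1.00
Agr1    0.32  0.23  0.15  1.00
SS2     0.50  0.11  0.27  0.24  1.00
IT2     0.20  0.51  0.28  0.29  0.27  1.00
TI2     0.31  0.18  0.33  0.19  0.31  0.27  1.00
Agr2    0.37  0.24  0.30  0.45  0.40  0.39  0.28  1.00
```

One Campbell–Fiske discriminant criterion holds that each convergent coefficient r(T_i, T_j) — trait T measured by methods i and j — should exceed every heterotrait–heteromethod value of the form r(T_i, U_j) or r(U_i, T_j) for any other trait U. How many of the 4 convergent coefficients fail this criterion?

Convergent coefficients and their comparison sets:
SS (methods 1·2): 0.50 vs {0.20, 0.11, 0.31, 0.27, 0.37, 0.24} → pass.
IT (methods 1·2): 0.51 vs {0.11, 0.20, 0.18, 0.28, 0.24, 0.29} → pass.
TI (methods 1·2): 0.33 vs {0.27, 0.31, 0.28, 0.18, 0.30, 0.19} → pass.
Agr (methods 1·2): 0.45 vs {0.24, 0.37, 0.29, 0.24, 0.19, 0.30} → pass.
0 of 4 fail.

0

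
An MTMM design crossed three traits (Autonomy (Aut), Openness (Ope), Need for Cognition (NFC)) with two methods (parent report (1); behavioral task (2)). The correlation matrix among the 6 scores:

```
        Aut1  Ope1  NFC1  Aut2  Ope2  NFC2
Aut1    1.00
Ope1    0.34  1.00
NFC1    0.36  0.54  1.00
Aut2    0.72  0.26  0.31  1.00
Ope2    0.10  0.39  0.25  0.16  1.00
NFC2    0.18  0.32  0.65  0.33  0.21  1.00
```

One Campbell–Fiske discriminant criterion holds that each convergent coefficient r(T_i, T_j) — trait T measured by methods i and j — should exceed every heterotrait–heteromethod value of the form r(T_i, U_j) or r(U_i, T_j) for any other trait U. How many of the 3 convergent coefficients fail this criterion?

0

Each convergent coefficient versus the relevant comparison correlations:
Aut (methods 1·2): 0.72 vs {0.10, 0.26, 0.18, 0.31} → pass.
Ope (methods 1·2): 0.39 vs {0.26, 0.10, 0.32, 0.25} → pass.
NFC (methods 1·2): 0.65 vs {0.31, 0.18, 0.25, 0.32} → pass.
0 of 3 fail.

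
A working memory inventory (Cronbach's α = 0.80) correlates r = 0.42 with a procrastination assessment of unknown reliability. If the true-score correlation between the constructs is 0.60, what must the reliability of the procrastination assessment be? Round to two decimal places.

0.61

r_true = r_obs / √(r_xx · r_yy) ⇒ 0.60 = 0.42 / √(0.80 · r_yy).
√(0.80 · r_yy) = 0.42 / 0.60 = 0.7000; 0.80 · r_yy = 0.4900; r_yy = 0.4900 / 0.80 ≈ 0.61.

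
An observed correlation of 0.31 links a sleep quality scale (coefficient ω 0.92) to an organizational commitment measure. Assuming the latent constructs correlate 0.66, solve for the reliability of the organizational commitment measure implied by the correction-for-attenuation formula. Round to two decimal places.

0.24

r_true = r_obs / √(r_xx · r_yy) ⇒ 0.66 = 0.31 / √(0.92 · r_yy).
√(0.92 · r_yy) = 0.31 / 0.66 = 0.4697; 0.92 · r_yy = 0.2206; r_yy = 0.2206 / 0.92 ≈ 0.24.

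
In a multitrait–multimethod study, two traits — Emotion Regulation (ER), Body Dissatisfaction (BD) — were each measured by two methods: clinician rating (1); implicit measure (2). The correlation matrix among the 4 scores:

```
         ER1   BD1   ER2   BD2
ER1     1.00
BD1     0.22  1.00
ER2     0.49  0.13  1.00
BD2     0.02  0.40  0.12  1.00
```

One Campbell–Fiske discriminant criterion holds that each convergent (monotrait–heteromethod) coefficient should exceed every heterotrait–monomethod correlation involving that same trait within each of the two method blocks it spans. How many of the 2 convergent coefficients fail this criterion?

0

Each convergent coefficient versus the relevant comparison correlations:
ER (methods 1·2): 0.49 vs {0.22, 0.12} → pass.
BD (methods 1·2): 0.40 vs {0.22, 0.12} → pass.
0 of 2 fail.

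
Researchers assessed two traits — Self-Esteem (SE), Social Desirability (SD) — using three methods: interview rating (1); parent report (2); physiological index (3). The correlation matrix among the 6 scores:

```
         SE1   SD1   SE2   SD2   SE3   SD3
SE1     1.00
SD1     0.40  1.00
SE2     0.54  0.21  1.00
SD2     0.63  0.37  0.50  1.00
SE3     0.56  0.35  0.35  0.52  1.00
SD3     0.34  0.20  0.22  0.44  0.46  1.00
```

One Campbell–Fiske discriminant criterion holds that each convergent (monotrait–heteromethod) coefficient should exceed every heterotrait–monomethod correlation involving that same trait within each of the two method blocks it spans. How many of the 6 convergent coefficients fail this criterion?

4

Checking each validity diagonal entry against its comparison values:
SE (methods 1·2): 0.54 vs {0.40, 0.50} → pass.
SE (methods 1·3): 0.56 vs {0.40, 0.46} → pass.
SE (methods 2·3): 0.35 vs {0.50, 0.46} → fail.
SD (methods 1·2): 0.37 vs {0.40, 0.50} → fail.
SD (methods 1·3): 0.20 vs {0.40, 0.46} → fail.
SD (methods 2·3): 0.44 vs {0.50, 0.46} → fail.
4 of 6 fail.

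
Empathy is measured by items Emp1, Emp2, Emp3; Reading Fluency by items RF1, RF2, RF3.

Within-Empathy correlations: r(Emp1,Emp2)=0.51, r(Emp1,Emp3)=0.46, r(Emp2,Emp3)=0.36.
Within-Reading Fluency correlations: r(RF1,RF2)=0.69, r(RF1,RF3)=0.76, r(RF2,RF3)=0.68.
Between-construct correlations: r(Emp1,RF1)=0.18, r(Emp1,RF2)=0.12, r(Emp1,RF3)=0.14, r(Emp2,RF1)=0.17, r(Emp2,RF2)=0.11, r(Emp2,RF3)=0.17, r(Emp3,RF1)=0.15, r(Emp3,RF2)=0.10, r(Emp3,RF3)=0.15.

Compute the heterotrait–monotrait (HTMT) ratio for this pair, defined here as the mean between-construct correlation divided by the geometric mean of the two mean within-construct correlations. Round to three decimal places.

Mean heterotrait r = 1.29/9 = 0.1433.
Mean within-Emp = 1.33/3 = 0.4433; mean within-RF = 2.13/3 = 0.7100.
Geometric mean = √(0.4433 × 0.7100) = 0.5610.
HTMT = 0.1433 / 0.5610 = 0.255.

0.255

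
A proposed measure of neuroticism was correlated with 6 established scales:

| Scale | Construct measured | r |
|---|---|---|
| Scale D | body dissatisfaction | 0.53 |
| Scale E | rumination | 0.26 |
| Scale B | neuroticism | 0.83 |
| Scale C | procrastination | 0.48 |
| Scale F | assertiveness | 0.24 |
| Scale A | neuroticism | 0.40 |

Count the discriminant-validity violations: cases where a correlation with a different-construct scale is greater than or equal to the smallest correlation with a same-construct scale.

Convergent (same construct = neuroticism): Scale B, Scale A.
Smallest convergent = 0.40. Discriminant values: 0.53, 0.26, 0.48, 0.24; count ≥ 0.40 → 2.

2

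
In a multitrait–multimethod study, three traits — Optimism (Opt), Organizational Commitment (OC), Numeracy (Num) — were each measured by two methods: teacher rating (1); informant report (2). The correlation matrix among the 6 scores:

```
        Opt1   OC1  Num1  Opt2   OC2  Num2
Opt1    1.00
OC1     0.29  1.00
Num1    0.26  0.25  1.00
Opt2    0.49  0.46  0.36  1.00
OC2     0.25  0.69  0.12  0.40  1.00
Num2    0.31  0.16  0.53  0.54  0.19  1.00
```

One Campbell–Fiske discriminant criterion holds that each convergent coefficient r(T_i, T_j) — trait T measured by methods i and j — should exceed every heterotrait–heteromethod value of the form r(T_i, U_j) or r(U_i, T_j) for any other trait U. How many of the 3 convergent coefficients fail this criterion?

0

Convergent coefficients and their comparison sets:
Opt (methods 1·2): 0.49 vs {0.25, 0.46, 0.31, 0.36} → pass.
OC (methods 1·2): 0.69 vs {0.46, 0.25, 0.16, 0.12} → pass.
Num (methods 1·2): 0.53 vs {0.36, 0.31, 0.12, 0.16} → pass.
0 of 3 fail.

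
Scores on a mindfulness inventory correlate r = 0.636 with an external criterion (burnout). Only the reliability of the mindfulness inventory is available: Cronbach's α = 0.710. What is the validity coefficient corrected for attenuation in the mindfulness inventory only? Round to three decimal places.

Single correction: r_c = r_obs / √r_xx = 0.636 / √0.710 = 0.636 / 0.8426 ≈ 0.755.

0.755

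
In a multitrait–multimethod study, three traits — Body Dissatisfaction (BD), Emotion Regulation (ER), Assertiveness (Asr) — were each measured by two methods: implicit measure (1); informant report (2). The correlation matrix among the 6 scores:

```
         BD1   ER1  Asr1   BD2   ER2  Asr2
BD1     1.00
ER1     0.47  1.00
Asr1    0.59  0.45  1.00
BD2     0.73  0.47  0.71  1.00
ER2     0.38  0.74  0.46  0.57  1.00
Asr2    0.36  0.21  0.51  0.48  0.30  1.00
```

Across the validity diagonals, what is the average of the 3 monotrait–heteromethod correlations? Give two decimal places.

0.66

Convergent values: 0.73, 0.74, 0.51; mean = 1.98/3 = 0.66.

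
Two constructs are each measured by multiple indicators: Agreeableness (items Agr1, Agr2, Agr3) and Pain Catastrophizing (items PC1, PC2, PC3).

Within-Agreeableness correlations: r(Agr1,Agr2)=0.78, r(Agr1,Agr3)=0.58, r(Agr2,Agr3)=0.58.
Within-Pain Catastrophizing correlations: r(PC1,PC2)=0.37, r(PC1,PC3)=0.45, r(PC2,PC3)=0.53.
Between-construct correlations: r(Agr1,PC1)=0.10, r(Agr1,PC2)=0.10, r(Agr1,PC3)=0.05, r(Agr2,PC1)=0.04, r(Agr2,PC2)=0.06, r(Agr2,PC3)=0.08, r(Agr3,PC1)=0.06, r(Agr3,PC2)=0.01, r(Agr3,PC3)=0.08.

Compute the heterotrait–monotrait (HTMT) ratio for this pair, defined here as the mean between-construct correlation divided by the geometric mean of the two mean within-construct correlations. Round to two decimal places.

Between-construct mean = 0.58/9 = 0.0644.
Mean within-Agr = 1.94/3 = 0.6467; mean within-PC = 1.35/3 = 0.4500.
Geometric mean = √(0.6467 × 0.4500) = 0.5395.
HTMT = 0.0644 / 0.5395 = 0.12.

0.12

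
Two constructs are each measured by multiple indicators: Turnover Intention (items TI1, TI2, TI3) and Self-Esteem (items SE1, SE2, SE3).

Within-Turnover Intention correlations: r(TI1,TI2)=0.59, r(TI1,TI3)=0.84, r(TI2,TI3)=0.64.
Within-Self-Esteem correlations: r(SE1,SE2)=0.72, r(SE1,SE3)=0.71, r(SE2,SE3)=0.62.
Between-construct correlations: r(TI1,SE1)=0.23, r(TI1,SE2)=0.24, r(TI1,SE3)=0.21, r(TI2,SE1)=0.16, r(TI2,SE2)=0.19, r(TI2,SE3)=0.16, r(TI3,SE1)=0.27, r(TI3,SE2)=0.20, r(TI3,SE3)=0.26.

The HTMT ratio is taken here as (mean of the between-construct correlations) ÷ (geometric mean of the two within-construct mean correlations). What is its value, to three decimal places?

0.311

Mean between = 1.92/9 = 0.2133.
Mean within-TI = 2.07/3 = 0.6900; mean within-SE = 2.05/3 = 0.6833.
Geometric mean = √(0.6900 × 0.6833) = 0.6866.
HTMT = 0.2133 / 0.6866 = 0.311.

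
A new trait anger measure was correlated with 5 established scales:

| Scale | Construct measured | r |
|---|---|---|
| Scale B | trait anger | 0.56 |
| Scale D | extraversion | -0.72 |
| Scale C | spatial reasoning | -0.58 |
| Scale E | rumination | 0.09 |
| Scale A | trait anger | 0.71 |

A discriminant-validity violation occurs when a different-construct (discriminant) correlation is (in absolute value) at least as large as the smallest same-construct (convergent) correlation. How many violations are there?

2

Convergent (same construct = trait anger): Scale B, Scale A.
Smallest convergent = 0.56. Discriminant |r|: 0.72, 0.58, 0.09; count ≥ 0.56 → 2.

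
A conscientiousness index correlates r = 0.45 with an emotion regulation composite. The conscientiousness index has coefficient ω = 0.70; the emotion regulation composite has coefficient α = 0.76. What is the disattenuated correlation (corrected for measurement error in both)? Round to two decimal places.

0.62

r_true = r_obs / √(r_xx · r_yy) = 0.45 / √(0.70 × 0.76) = 0.45 / √0.5320 = 0.45 / 0.7294 ≈ 0.62.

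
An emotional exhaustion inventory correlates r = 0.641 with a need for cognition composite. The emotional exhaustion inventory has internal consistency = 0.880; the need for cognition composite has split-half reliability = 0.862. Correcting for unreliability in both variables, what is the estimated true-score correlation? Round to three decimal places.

0.736

r_true = r_obs / √(r_xx · r_yy) = 0.641 / √(0.880 × 0.862) = 0.641 / √0.758560 = 0.641 / 0.8710 ≈ 0.736.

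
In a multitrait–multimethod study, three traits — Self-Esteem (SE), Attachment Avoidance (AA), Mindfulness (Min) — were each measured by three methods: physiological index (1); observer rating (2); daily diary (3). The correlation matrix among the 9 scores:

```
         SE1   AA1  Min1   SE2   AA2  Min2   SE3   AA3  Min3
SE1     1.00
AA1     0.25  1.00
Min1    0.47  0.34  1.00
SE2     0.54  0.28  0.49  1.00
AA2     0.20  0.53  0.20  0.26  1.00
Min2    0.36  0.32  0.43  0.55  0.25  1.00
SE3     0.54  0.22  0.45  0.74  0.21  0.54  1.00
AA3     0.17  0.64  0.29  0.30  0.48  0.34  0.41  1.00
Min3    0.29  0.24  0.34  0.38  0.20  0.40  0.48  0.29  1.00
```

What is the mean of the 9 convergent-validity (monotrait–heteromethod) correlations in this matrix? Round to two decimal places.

0.52

Convergent values: 0.54, 0.54, 0.74, 0.53, 0.64, 0.48, 0.43, 0.34, 0.40; mean = 4.64/9 = 0.52.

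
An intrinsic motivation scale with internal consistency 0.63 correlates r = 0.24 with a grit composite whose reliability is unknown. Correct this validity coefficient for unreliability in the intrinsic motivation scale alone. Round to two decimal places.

0.30

Single correction: r_c = r_obs / √r_xx = 0.24 / √0.63 = 0.24 / 0.7937 ≈ 0.30.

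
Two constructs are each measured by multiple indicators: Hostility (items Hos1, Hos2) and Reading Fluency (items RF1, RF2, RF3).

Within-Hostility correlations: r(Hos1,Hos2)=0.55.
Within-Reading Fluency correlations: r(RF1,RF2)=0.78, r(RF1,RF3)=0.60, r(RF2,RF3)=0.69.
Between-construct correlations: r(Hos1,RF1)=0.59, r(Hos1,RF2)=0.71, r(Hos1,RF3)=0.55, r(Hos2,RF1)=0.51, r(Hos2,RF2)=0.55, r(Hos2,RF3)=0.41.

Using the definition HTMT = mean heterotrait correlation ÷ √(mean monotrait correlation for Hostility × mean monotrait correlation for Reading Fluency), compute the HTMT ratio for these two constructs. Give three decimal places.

Between-construct mean = 3.32/6 = 0.5533.
Mean within-Hos = 0.55/1 = 0.5500; mean within-RF = 2.07/3 = 0.6900.
Geometric mean = √(0.5500 × 0.6900) = 0.6160.
HTMT = 0.5533 / 0.6160 = 0.898.

0.898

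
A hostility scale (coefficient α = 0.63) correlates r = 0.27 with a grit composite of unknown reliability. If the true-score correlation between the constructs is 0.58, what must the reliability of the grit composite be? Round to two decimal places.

r_true = r_obs / √(r_xx · r_yy) ⇒ 0.58 = 0.27 / √(0.63 · r_yy).
√(0.63 · r_yy) = 0.27 / 0.58 = 0.4655; 0.63 · r_yy = 0.2167; r_yy = 0.2167 / 0.63 ≈ 0.34.

0.34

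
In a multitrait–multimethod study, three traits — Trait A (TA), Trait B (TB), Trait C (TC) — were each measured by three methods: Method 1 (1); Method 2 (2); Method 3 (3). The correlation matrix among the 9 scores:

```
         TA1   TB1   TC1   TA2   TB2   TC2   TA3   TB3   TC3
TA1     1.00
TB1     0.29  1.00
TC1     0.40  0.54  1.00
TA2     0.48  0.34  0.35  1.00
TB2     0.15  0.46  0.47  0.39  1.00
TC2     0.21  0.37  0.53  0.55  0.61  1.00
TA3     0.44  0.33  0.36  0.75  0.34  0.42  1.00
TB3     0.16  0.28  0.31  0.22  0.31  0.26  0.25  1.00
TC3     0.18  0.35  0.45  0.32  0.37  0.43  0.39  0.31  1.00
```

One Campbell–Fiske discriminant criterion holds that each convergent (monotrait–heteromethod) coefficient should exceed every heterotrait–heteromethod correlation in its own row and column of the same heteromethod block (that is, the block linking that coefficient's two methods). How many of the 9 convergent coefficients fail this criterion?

Checking each validity diagonal entry against its comparison values:
TA (methods 1·2): 0.48 vs {0.15, 0.34, 0.21, 0.35} → pass.
TA (methods 1·3): 0.44 vs {0.16, 0.33, 0.18, 0.36} → pass.
TA (methods 2·3): 0.75 vs {0.22, 0.34, 0.32, 0.42} → pass.
TB (methods 1·2): 0.46 vs {0.34, 0.15, 0.37, 0.47} → fail.
TB (methods 1·3): 0.28 vs {0.33, 0.16, 0.35, 0.31} → fail.
TB (methods 2·3): 0.31 vs {0.34, 0.22, 0.37, 0.26} → fail.
TC (methods 1·2): 0.53 vs {0.35, 0.21, 0.47, 0.37} → pass.
TC (methods 1·3): 0.45 vs {0.36, 0.18, 0.31, 0.35} → pass.
TC (methods 2·3): 0.43 vs {0.42, 0.32, 0.26, 0.37} → pass.
3 of 9 fail.

3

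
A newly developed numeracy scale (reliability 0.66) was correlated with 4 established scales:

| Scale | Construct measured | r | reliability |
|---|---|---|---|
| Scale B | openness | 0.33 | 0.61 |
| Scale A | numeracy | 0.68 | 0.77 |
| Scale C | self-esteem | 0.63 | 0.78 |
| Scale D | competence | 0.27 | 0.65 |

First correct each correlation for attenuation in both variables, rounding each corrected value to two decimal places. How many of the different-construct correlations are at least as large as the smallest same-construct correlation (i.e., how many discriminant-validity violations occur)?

0

Disattenuated r (r / √(r_scale · r_new)):
  Scale B (disc): 0.33 / √(0.61·0.66) = 0.52
  Scale A (conv): 0.68 / √(0.77·0.66) = 0.95
  Scale C (disc): 0.63 / √(0.78·0.66) = 0.88
  Scale D (disc): 0.27 / √(0.65·0.66) = 0.41
Smallest convergent = 0.95. Discriminant values: 0.52, 0.88, 0.41; count ≥ 0.95 → 0.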